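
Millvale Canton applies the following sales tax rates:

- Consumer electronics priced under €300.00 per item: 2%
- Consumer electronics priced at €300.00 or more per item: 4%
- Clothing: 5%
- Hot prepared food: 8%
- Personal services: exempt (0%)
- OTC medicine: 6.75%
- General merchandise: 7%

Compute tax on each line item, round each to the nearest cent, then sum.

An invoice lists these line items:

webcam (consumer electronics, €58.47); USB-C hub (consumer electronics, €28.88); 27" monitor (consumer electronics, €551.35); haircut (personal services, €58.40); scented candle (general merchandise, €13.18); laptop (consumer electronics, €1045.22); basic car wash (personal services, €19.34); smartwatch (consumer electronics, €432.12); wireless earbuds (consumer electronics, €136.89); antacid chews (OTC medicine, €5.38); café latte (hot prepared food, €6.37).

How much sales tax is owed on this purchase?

Webcam €58.47: consumer electronics, under €300.00 → 2% → €1.17
USB-C hub €28.88: consumer electronics, under €300.00 → 2% → €0.58
27" monitor €551.35: consumer electronics, €300.00 or more → 4% → €22.05
Haircut €58.40: personal services → 0% → €0.00
Scented candle €13.18: general merchandise → 7% → €0.92
Laptop €1045.22: consumer electronics, €300.00 or more → 4% → €41.81
Basic car wash €19.34: personal services → 0% → €0.00
Smartwatch €432.12: consumer electronics, €300.00 or more → 4% → €17.28
Wireless earbuds €136.89: consumer electronics, under €300.00 → 2% → €2.74
Antacid chews €5.38: OTC medicine → 6.75% → €0.36
Café latte €6.37: hot prepared food → 8% → €0.51
Total tax = €1.17 + €0.58 + €22.05 + €0.92 + €41.81 + €17.28 + €2.74 + €0.36 + €0.51 = €87.42

€87.42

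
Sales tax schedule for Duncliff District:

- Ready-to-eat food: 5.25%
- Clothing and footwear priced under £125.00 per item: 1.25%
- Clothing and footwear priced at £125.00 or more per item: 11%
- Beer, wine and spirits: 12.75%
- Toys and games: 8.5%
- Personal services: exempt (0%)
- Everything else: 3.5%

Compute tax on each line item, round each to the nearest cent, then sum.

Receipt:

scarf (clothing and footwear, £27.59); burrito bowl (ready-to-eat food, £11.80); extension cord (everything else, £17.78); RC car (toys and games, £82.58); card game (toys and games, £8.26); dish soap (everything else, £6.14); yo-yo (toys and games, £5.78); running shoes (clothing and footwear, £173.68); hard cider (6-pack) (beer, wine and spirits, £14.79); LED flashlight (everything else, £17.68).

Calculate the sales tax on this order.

£31.61

Scarf £27.59: clothing and footwear, under £125.00 → 1.25% → £0.34
Burrito bowl £11.80: ready-to-eat food → 5.25% → £0.62
Extension cord £17.78: everything else → 3.5% → £0.62
RC car £82.58: toys and games → 8.5% → £7.02
Card game £8.26: toys and games → 8.5% → £0.70
Dish soap £6.14: everything else → 3.5% → £0.21
Yo-yo £5.78: toys and games → 8.5% → £0.49
Running shoes £173.68: clothing and footwear, £125.00 or more → 11% → £19.10
Hard cider (6-pack) £14.79: beer, wine and spirits → 12.75% → £1.89
LED flashlight £17.68: everything else → 3.5% → £0.62
Total tax = £0.34 + £0.62 + £0.62 + £7.02 + £0.70 + £0.21 + £0.49 + £19.10 + £1.89 + £0.62 = £31.61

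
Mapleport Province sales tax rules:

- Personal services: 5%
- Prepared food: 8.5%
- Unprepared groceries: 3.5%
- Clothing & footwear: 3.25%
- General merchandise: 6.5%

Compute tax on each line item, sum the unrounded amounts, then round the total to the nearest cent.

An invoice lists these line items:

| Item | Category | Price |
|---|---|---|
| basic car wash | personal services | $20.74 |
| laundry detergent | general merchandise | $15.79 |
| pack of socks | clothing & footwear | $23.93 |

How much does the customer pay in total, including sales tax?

$63.30

Basic car wash $20.74: personal services → 5% → $1.037
Laundry detergent $15.79: general merchandise → 6.5% → $1.02635
Pack of socks $23.93: clothing & footwear → 3.25% → $0.777725
Subtotal = $60.46; unrounded tax = $2.841075 → $2.84; total due = $63.30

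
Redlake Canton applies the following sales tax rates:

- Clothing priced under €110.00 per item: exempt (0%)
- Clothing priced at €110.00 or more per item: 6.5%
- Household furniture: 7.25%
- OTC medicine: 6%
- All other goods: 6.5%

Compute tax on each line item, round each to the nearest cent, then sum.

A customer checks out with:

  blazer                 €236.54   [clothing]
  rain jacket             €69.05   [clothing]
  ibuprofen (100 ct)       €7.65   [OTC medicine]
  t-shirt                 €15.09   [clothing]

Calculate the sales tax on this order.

€15.84

Blazer €236.54: clothing, €110.00 or more → 6.5% → €15.38
Rain jacket €69.05: clothing, under €110.00 → 0% → €0.00
Ibuprofen (100 ct) €7.65: OTC medicine → 6% → €0.46
T-shirt €15.09: clothing, under €110.00 → 0% → €0.00
Total tax = €15.38 + €0.46 = €15.84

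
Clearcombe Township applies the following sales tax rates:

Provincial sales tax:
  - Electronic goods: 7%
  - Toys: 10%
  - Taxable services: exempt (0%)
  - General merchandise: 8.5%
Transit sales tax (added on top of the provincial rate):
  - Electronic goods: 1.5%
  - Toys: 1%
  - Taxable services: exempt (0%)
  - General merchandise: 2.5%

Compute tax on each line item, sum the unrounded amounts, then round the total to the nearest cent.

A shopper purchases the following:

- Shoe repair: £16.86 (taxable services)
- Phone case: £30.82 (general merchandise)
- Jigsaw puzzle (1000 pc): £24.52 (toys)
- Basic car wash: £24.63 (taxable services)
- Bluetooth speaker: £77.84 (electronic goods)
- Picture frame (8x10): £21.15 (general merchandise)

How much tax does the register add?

£15.03

Shoe repair £16.86: taxable services → 0% + 0% transit = 0% → £0.00
Phone case £30.82: general merchandise → 8.5% + 2.5% transit = 11% → £3.3902
Jigsaw puzzle (1000 pc) £24.52: toys → 10% + 1% transit = 11% → £2.6972
Basic car wash £24.63: taxable services → 0% + 0% transit = 0% → £0.00
Bluetooth speaker £77.84: electronic goods → 7% + 1.5% transit = 8.5% → £6.6164
Picture frame (8x10) £21.15: general merchandise → 8.5% + 2.5% transit = 11% → £2.3265
Unrounded tax sum = £15.0303 → £15.03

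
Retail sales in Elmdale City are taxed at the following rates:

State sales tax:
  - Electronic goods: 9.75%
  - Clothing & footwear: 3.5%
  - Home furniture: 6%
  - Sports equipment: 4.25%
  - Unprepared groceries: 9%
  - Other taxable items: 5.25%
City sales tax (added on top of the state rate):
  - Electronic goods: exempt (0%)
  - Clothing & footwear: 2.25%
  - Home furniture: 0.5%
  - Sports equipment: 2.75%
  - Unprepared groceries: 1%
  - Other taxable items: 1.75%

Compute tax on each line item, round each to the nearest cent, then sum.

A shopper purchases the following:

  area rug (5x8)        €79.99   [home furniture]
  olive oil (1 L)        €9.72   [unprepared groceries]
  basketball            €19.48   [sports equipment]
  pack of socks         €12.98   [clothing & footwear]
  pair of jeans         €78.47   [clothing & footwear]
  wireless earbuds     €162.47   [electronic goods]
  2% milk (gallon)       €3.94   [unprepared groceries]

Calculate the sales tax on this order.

€29.02

Area rug (5x8) €79.99: home furniture → 6% + 0.5% city = 6.5% → €5.20
Olive oil (1 L) €9.72: unprepared groceries → 9% + 1% city = 10% → €0.97
Basketball €19.48: sports equipment → 4.25% + 2.75% city = 7% → €1.36
Pack of socks €12.98: clothing & footwear → 3.5% + 2.25% city = 5.75% → €0.75
Pair of jeans €78.47: clothing & footwear → 3.5% + 2.25% city = 5.75% → €4.51
Wireless earbuds €162.47: electronic goods → 9.75% + 0% city = 9.75% → €15.84
2% milk (gallon) €3.94: unprepared groceries → 9% + 1% city = 10% → €0.39
Total tax = €5.20 + €0.97 + €1.36 + €0.75 + €4.51 + €15.84 + €0.39 = €29.02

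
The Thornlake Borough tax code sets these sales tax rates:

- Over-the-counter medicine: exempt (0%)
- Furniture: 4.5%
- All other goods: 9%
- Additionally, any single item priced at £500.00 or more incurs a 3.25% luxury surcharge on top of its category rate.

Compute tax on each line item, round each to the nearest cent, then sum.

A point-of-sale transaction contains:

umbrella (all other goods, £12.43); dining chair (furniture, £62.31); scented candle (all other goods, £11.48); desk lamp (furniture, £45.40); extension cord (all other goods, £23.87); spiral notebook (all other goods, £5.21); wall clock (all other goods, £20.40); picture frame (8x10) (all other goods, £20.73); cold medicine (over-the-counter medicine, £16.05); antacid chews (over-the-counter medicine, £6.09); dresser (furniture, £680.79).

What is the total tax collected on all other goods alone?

£8.48

Umbrella £12.43: all other goods → 9% → £1.12
Scented candle £11.48: all other goods → 9% → £1.03
Extension cord £23.87: all other goods → 9% → £2.15
Spiral notebook £5.21: all other goods → 9% → £0.47
Wall clock £20.40: all other goods → 9% → £1.84
Picture frame (8x10) £20.73: all other goods → 9% → £1.87
Tax on all other goods = £1.12 + £1.03 + £2.15 + £0.47 + £1.84 + £1.87 = £8.48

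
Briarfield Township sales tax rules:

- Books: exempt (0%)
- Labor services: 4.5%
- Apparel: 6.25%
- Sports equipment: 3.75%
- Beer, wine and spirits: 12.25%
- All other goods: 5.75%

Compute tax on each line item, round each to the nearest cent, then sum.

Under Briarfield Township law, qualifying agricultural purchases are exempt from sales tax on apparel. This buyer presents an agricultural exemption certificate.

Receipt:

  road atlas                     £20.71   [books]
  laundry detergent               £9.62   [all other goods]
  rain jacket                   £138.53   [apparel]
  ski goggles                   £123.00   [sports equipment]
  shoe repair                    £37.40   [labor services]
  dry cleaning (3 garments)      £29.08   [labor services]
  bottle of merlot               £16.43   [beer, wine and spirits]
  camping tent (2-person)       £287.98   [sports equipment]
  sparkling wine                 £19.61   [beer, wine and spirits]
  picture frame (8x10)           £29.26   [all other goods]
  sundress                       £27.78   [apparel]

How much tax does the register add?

Road atlas £20.71: books → 0% → £0.00
Laundry detergent £9.62: all other goods → 5.75% → £0.55
Rain jacket £138.53: apparel, buyer-exempt → 0% → £0.00
Ski goggles £123.00: sports equipment → 3.75% → £4.61
Shoe repair £37.40: labor services → 4.5% → £1.68
Dry cleaning (3 garments) £29.08: labor services → 4.5% → £1.31
Bottle of merlot £16.43: beer, wine and spirits → 12.25% → £2.01
Camping tent (2-person) £287.98: sports equipment → 3.75% → £10.80
Sparkling wine £19.61: beer, wine and spirits → 12.25% → £2.40
Picture frame (8x10) £29.26: all other goods → 5.75% → £1.68
Sundress £27.78: apparel, buyer-exempt → 0% → £0.00
Total tax = £0.55 + £4.61 + £1.68 + £1.31 + £2.01 + £10.80 + £2.40 + £1.68 = £25.04

£25.04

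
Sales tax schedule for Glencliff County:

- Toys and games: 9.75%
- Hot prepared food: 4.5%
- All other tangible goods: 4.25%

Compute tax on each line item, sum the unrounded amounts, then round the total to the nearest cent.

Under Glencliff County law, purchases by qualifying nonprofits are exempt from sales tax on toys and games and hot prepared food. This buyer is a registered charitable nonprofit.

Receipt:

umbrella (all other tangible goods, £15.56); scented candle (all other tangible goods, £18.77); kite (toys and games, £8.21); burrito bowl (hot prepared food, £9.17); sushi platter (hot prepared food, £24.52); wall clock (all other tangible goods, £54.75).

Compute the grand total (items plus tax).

Umbrella £15.56: all other tangible goods → 4.25% → £0.6613
Scented candle £18.77: all other tangible goods → 4.25% → £0.797725
Kite £8.21: toys and games, buyer-exempt → 0% → £0.00
Burrito bowl £9.17: hot prepared food, buyer-exempt → 0% → £0.00
Sushi platter £24.52: hot prepared food, buyer-exempt → 0% → £0.00
Wall clock £54.75: all other tangible goods → 4.25% → £2.326875
Subtotal = £130.98; unrounded tax = £3.7859 → £3.79; total due = £134.77

£134.77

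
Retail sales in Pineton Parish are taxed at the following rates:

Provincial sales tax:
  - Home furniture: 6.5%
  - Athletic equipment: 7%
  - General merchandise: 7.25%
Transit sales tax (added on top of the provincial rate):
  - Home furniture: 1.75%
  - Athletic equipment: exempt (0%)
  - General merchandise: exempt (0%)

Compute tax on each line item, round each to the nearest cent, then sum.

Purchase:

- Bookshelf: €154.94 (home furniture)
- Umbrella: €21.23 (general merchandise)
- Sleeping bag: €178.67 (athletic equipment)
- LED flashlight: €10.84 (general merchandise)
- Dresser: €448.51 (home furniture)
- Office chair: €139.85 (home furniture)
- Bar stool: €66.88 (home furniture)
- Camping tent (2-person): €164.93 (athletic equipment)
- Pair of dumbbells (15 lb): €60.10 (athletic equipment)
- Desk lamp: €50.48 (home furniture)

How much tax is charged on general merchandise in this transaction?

€2.33

Umbrella €21.23: general merchandise → 7.25% + 0% transit = 7.25% → €1.54
LED flashlight €10.84: general merchandise → 7.25% + 0% transit = 7.25% → €0.79
Tax on general merchandise = €1.54 + €0.79 = €2.33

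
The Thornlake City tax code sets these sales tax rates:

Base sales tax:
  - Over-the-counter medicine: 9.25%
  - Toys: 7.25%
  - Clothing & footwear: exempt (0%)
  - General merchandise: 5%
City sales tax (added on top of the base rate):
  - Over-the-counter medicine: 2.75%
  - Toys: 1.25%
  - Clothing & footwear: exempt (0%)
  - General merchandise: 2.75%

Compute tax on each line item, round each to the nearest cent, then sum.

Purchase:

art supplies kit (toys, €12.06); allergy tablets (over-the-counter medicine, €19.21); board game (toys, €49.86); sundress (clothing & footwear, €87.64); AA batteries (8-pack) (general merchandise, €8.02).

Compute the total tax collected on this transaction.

€8.20

Art supplies kit €12.06: toys → 7.25% + 1.25% city = 8.5% → €1.03
Allergy tablets €19.21: over-the-counter medicine → 9.25% + 2.75% city = 12% → €2.31
Board game €49.86: toys → 7.25% + 1.25% city = 8.5% → €4.24
Sundress €87.64: clothing & footwear → 0% + 0% city = 0% → €0.00
AA batteries (8-pack) €8.02: general merchandise → 5% + 2.75% city = 7.75% → €0.62
Total tax = €1.03 + €2.31 + €4.24 + €0.62 = €8.20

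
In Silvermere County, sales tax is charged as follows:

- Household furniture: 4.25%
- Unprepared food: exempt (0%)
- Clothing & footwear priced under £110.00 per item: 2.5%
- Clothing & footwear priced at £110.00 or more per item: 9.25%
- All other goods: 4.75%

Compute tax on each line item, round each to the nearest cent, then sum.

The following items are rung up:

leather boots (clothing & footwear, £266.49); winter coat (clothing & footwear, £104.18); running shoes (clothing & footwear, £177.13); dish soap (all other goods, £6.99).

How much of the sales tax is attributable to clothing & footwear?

£43.63

Leather boots £266.49: clothing & footwear, £110.00 or more → 9.25% → £24.65
Winter coat £104.18: clothing & footwear, under £110.00 → 2.5% → £2.60
Running shoes £177.13: clothing & footwear, £110.00 or more → 9.25% → £16.38
Tax on clothing & footwear = £24.65 + £2.60 + £16.38 = £43.63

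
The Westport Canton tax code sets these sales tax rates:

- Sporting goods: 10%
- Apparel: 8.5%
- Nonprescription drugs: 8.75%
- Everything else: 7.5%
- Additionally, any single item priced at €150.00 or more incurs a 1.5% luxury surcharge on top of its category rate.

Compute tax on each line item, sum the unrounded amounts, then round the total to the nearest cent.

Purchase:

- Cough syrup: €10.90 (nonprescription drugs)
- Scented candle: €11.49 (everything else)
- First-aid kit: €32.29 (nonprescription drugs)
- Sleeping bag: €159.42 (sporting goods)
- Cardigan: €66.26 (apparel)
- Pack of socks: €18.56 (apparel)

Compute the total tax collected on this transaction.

Cough syrup €10.90: nonprescription drugs → 8.75% → €0.95375
Scented candle €11.49: everything else → 7.5% → €0.86175
First-aid kit €32.29: nonprescription drugs → 8.75% → €2.825375
Sleeping bag €159.42: sporting goods → 10% + 1.5% surcharge = 11.5% → €18.3333
Cardigan €66.26: apparel → 8.5% → €5.6321
Pack of socks €18.56: apparel → 8.5% → €1.5776
Unrounded tax sum = €30.183875 → €30.18

€30.18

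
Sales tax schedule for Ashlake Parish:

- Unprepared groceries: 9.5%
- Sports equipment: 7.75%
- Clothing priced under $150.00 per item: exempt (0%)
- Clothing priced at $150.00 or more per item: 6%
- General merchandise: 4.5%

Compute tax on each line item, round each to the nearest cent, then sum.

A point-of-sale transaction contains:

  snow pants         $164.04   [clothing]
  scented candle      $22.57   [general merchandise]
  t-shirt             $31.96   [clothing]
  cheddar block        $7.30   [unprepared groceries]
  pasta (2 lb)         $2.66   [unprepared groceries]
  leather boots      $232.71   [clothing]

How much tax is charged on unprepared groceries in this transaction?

$0.94

Cheddar block $7.30: unprepared groceries → 9.5% → $0.69
Pasta (2 lb) $2.66: unprepared groceries → 9.5% → $0.25
Tax on unprepared groceries = $0.69 + $0.25 = $0.94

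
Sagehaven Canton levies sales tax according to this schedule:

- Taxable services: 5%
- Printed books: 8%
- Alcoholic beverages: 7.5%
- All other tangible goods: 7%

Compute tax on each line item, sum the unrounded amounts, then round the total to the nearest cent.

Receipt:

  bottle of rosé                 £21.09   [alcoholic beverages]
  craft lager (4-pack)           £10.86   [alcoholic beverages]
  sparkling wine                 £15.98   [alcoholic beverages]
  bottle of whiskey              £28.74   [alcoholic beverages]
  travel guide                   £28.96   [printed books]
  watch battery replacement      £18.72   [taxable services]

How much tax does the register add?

£9.00

Bottle of rosé £21.09: alcoholic beverages → 7.5% → £1.58175
Craft lager (4-pack) £10.86: alcoholic beverages → 7.5% → £0.8145
Sparkling wine £15.98: alcoholic beverages → 7.5% → £1.1985
Bottle of whiskey £28.74: alcoholic beverages → 7.5% → £2.1555
Travel guide £28.96: printed books → 8% → £2.3168
Watch battery replacement £18.72: taxable services → 5% → £0.936
Unrounded tax sum = £9.00305 → £9.00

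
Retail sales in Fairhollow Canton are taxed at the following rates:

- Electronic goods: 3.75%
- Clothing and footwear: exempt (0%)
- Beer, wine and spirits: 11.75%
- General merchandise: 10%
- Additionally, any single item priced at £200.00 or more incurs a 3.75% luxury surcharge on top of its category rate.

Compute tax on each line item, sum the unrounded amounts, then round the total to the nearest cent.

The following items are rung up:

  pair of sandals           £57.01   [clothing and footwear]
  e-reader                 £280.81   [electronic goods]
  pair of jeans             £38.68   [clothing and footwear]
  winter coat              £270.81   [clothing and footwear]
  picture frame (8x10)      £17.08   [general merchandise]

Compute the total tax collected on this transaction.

£32.92

Pair of sandals £57.01: clothing and footwear → 0% → £0.00
E-reader £280.81: electronic goods → 3.75% + 3.75% surcharge = 7.5% → £21.06075
Pair of jeans £38.68: clothing and footwear → 0% → £0.00
Winter coat £270.81: clothing and footwear → 0% + 3.75% surcharge = 3.75% → £10.155375
Picture frame (8x10) £17.08: general merchandise → 10% → £1.708
Unrounded tax sum = £32.924125 → £32.92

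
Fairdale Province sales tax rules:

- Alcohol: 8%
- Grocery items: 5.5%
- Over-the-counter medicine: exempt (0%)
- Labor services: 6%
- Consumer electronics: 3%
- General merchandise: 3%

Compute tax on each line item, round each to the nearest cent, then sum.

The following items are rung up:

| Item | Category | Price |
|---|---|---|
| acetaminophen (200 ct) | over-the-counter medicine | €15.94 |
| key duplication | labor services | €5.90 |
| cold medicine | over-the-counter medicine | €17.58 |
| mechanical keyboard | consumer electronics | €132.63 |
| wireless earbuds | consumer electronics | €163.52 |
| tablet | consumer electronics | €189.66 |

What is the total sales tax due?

Acetaminophen (200 ct) €15.94: over-the-counter medicine → 0% → €0.00
Key duplication €5.90: labor services → 6% → €0.35
Cold medicine €17.58: over-the-counter medicine → 0% → €0.00
Mechanical keyboard €132.63: consumer electronics → 3% → €3.98
Wireless earbuds €163.52: consumer electronics → 3% → €4.91
Tablet €189.66: consumer electronics → 3% → €5.69
Total tax = €0.35 + €3.98 + €4.91 + €5.69 = €14.93

€14.93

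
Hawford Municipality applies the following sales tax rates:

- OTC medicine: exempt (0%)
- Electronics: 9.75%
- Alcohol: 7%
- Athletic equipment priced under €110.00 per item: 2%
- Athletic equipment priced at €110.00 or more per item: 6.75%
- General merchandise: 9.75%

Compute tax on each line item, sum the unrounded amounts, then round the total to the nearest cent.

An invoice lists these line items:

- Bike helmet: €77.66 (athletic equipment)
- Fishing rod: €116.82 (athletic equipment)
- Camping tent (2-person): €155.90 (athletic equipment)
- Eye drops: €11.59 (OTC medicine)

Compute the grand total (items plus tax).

Bike helmet €77.66: athletic equipment, under €110.00 → 2% → €1.5532
Fishing rod €116.82: athletic equipment, €110.00 or more → 6.75% → €7.88535
Camping tent (2-person) €155.90: athletic equipment, €110.00 or more → 6.75% → €10.52325
Eye drops €11.59: OTC medicine → 0% → €0.00
Subtotal = €361.97; unrounded tax = €19.9618 → €19.96; total due = €381.93

€381.93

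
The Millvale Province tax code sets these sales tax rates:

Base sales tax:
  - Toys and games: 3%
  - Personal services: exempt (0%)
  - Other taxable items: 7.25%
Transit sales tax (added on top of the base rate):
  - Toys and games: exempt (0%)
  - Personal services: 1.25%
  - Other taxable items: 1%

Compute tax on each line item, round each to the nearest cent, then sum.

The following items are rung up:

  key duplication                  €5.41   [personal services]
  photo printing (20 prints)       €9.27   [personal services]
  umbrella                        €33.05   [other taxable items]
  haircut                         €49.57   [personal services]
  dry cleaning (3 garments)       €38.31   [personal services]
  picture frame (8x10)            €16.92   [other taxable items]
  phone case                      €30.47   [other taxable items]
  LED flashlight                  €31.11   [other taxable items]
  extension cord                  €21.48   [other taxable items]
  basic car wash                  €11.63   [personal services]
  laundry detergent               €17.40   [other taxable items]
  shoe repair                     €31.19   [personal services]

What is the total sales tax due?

Key duplication €5.41: personal services → 0% + 1.25% transit = 1.25% → €0.07
Photo printing (20 prints) €9.27: personal services → 0% + 1.25% transit = 1.25% → €0.12
Umbrella €33.05: other taxable items → 7.25% + 1% transit = 8.25% → €2.73
Haircut €49.57: personal services → 0% + 1.25% transit = 1.25% → €0.62
Dry cleaning (3 garments) €38.31: personal services → 0% + 1.25% transit = 1.25% → €0.48
Picture frame (8x10) €16.92: other taxable items → 7.25% + 1% transit = 8.25% → €1.40
Phone case €30.47: other taxable items → 7.25% + 1% transit = 8.25% → €2.51
LED flashlight €31.11: other taxable items → 7.25% + 1% transit = 8.25% → €2.57
Extension cord €21.48: other taxable items → 7.25% + 1% transit = 8.25% → €1.77
Basic car wash €11.63: personal services → 0% + 1.25% transit = 1.25% → €0.15
Laundry detergent €17.40: other taxable items → 7.25% + 1% transit = 8.25% → €1.44
Shoe repair €31.19: personal services → 0% + 1.25% transit = 1.25% → €0.39
Total tax = €0.07 + €0.12 + €2.73 + €0.62 + €0.48 + €1.40 + €2.51 + €2.57 + €1.77 + €0.15 + €1.44 + €0.39 = €14.25

€14.25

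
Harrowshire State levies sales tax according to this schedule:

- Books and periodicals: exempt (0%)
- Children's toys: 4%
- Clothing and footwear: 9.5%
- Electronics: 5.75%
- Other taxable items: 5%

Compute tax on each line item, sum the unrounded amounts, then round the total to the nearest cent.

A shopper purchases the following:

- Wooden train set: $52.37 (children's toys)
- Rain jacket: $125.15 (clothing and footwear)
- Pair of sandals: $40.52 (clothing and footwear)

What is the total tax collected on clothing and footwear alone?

$15.74

Rain jacket $125.15: clothing and footwear → 9.5% → $11.88925
Pair of sandals $40.52: clothing and footwear → 9.5% → $3.8494
Tax on clothing and footwear: unrounded sum = $15.73865 → $15.74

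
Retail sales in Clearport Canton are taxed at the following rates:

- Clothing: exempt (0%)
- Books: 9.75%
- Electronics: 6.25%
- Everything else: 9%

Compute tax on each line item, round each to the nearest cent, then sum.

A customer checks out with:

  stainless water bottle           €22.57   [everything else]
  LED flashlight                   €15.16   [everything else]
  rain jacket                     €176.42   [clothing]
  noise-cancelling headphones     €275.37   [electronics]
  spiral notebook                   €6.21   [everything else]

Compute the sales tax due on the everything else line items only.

€3.95

Stainless water bottle €22.57: everything else → 9% → €2.03
LED flashlight €15.16: everything else → 9% → €1.36
Spiral notebook €6.21: everything else → 9% → €0.56
Tax on everything else = €2.03 + €1.36 + €0.56 = €3.95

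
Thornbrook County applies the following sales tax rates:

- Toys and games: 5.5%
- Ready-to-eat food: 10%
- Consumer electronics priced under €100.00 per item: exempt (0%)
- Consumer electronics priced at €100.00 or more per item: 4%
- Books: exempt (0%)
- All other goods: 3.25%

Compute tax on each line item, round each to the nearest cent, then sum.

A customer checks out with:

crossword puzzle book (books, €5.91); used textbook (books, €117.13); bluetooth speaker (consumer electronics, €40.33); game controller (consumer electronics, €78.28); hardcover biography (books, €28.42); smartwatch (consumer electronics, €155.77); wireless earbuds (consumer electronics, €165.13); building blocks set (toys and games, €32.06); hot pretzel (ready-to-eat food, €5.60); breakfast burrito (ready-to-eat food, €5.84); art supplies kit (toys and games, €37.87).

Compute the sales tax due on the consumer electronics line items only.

Bluetooth speaker €40.33: consumer electronics, under €100.00 → 0% → €0.00
Game controller €78.28: consumer electronics, under €100.00 → 0% → €0.00
Smartwatch €155.77: consumer electronics, €100.00 or more → 4% → €6.23
Wireless earbuds €165.13: consumer electronics, €100.00 or more → 4% → €6.61
Tax on consumer electronics = €0.00 + €0.00 + €6.23 + €6.61 = €12.84

€12.84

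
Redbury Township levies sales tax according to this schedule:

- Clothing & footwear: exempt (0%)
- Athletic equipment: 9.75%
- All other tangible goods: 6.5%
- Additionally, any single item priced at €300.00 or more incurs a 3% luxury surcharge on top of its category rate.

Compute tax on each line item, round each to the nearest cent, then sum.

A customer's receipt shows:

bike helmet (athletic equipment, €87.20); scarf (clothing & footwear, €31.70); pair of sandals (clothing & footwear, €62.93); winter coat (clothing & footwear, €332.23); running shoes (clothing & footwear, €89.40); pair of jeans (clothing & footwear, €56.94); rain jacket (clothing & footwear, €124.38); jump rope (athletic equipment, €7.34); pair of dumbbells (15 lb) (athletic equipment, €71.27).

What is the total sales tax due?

Bike helmet €87.20: athletic equipment → 9.75% → €8.50
Scarf €31.70: clothing & footwear → 0% → €0.00
Pair of sandals €62.93: clothing & footwear → 0% → €0.00
Winter coat €332.23: clothing & footwear → 0% + 3% surcharge = 3% → €9.97
Running shoes €89.40: clothing & footwear → 0% → €0.00
Pair of jeans €56.94: clothing & footwear → 0% → €0.00
Rain jacket €124.38: clothing & footwear → 0% → €0.00
Jump rope €7.34: athletic equipment → 9.75% → €0.72
Pair of dumbbells (15 lb) €71.27: athletic equipment → 9.75% → €6.95
Total tax = €8.50 + €9.97 + €0.72 + €6.95 = €26.14

€26.14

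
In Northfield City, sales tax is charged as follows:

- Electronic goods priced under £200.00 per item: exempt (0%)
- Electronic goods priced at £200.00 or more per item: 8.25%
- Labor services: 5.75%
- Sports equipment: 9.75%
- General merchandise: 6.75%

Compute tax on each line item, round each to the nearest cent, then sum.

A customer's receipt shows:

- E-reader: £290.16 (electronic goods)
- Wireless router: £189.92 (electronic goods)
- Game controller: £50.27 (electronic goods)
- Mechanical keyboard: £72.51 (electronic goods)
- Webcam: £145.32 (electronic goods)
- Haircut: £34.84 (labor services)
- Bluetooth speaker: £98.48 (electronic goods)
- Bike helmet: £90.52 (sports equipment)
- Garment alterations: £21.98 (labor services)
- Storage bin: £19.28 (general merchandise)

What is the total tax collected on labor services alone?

Haircut £34.84: labor services → 5.75% → £2.00
Garment alterations £21.98: labor services → 5.75% → £1.26
Tax on labor services = £2.00 + £1.26 = £3.26

£3.26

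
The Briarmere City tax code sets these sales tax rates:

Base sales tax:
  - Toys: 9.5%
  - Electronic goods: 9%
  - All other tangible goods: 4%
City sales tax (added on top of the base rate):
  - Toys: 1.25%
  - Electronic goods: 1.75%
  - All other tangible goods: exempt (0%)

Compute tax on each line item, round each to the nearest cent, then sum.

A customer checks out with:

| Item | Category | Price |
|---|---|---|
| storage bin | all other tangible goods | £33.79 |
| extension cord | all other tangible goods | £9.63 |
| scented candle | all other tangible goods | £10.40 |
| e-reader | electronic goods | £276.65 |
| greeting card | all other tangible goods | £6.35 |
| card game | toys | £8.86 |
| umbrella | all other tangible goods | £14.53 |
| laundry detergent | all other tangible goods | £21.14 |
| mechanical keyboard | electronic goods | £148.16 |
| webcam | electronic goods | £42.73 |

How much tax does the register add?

£55.05

Storage bin £33.79: all other tangible goods → 4% + 0% city = 4% → £1.35
Extension cord £9.63: all other tangible goods → 4% + 0% city = 4% → £0.39
Scented candle £10.40: all other tangible goods → 4% + 0% city = 4% → £0.42
E-reader £276.65: electronic goods → 9% + 1.75% city = 10.75% → £29.74
Greeting card £6.35: all other tangible goods → 4% + 0% city = 4% → £0.25
Card game £8.86: toys → 9.5% + 1.25% city = 10.75% → £0.95
Umbrella £14.53: all other tangible goods → 4% + 0% city = 4% → £0.58
Laundry detergent £21.14: all other tangible goods → 4% + 0% city = 4% → £0.85
Mechanical keyboard £148.16: electronic goods → 9% + 1.75% city = 10.75% → £15.93
Webcam £42.73: electronic goods → 9% + 1.75% city = 10.75% → £4.59
Total tax = £1.35 + £0.39 + £0.42 + £29.74 + £0.25 + £0.95 + £0.58 + £0.85 + £15.93 + £4.59 = £55.05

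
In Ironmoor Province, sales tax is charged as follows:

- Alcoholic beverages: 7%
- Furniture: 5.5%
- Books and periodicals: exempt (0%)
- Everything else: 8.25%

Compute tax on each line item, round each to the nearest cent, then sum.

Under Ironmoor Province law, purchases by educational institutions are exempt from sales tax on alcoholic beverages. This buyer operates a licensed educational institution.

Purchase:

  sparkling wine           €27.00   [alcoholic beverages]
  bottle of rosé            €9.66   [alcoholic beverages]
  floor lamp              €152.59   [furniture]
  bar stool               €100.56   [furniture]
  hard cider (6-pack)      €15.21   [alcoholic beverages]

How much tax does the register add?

Sparkling wine €27.00: alcoholic beverages, buyer-exempt → 0% → €0.00
Bottle of rosé €9.66: alcoholic beverages, buyer-exempt → 0% → €0.00
Floor lamp €152.59: furniture → 5.5% → €8.39
Bar stool €100.56: furniture → 5.5% → €5.53
Hard cider (6-pack) €15.21: alcoholic beverages, buyer-exempt → 0% → €0.00
Total tax = €8.39 + €5.53 = €13.92

€13.92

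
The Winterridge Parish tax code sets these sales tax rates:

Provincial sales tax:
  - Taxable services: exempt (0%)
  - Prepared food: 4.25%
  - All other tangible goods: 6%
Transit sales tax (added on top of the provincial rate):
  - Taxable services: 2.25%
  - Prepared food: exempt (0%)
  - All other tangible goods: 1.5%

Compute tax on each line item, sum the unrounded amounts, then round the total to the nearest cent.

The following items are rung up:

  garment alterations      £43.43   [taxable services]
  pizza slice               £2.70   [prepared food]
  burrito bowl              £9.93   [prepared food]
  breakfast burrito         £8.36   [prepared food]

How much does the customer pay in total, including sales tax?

Garment alterations £43.43: taxable services → 0% + 2.25% transit = 2.25% → £0.977175
Pizza slice £2.70: prepared food → 4.25% + 0% transit = 4.25% → £0.11475
Burrito bowl £9.93: prepared food → 4.25% + 0% transit = 4.25% → £0.422025
Breakfast burrito £8.36: prepared food → 4.25% + 0% transit = 4.25% → £0.3553
Subtotal = £64.42; unrounded tax = £1.86925 → £1.87; total due = £66.29

£66.29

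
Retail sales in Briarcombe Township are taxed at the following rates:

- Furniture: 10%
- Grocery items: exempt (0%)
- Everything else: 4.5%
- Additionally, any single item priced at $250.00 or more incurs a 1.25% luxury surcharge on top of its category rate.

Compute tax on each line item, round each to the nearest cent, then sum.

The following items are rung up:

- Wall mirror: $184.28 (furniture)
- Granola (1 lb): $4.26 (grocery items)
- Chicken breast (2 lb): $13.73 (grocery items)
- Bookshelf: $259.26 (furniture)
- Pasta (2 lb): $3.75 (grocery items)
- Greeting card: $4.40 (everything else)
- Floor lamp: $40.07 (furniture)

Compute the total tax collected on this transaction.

$51.81

Wall mirror $184.28: furniture → 10% → $18.43
Granola (1 lb) $4.26: grocery items → 0% → $0.00
Chicken breast (2 lb) $13.73: grocery items → 0% → $0.00
Bookshelf $259.26: furniture → 10% + 1.25% surcharge = 11.25% → $29.17
Pasta (2 lb) $3.75: grocery items → 0% → $0.00
Greeting card $4.40: everything else → 4.5% → $0.20
Floor lamp $40.07: furniture → 10% → $4.01
Total tax = $18.43 + $29.17 + $0.20 + $4.01 = $51.81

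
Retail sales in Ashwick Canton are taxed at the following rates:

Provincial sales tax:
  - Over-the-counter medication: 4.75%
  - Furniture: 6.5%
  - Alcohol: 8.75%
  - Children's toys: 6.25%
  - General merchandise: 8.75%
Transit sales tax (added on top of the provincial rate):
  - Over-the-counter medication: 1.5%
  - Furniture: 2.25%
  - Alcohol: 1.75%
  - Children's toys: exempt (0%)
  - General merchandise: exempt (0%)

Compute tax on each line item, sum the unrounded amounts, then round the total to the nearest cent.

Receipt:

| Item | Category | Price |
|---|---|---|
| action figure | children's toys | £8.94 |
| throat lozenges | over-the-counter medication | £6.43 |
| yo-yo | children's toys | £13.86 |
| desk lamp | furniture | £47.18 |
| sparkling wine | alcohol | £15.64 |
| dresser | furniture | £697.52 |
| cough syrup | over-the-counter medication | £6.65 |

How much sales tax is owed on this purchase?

Action figure £8.94: children's toys → 6.25% + 0% transit = 6.25% → £0.55875
Throat lozenges £6.43: over-the-counter medication → 4.75% + 1.5% transit = 6.25% → £0.401875
Yo-yo £13.86: children's toys → 6.25% + 0% transit = 6.25% → £0.86625
Desk lamp £47.18: furniture → 6.5% + 2.25% transit = 8.75% → £4.12825
Sparkling wine £15.64: alcohol → 8.75% + 1.75% transit = 10.5% → £1.6422
Dresser £697.52: furniture → 6.5% + 2.25% transit = 8.75% → £61.033
Cough syrup £6.65: over-the-counter medication → 4.75% + 1.5% transit = 6.25% → £0.415625
Unrounded tax sum = £69.04595 → £69.05

£69.05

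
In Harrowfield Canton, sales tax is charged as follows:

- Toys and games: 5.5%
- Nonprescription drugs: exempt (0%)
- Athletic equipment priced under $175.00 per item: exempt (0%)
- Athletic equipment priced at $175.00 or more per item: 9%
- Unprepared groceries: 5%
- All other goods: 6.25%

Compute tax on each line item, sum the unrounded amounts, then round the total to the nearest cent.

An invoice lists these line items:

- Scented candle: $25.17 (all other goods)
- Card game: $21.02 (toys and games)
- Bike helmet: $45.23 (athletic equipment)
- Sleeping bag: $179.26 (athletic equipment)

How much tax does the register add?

Scented candle $25.17: all other goods → 6.25% → $1.573125
Card game $21.02: toys and games → 5.5% → $1.1561
Bike helmet $45.23: athletic equipment, under $175.00 → 0% → $0.00
Sleeping bag $179.26: athletic equipment, $175.00 or more → 9% → $16.1334
Unrounded tax sum = $18.862625 → $18.86

$18.86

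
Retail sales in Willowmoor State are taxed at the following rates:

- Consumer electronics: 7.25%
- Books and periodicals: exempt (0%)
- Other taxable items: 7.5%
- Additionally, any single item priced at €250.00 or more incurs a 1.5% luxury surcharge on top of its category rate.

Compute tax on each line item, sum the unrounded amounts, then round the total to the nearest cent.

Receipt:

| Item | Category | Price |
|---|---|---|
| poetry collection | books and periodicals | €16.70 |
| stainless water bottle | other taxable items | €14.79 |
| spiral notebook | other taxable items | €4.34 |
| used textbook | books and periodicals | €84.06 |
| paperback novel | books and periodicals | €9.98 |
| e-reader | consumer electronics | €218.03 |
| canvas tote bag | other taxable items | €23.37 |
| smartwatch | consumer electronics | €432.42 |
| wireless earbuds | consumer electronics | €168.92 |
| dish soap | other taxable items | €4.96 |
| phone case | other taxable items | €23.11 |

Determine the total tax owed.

€71.18

Poetry collection €16.70: books and periodicals → 0% → €0.00
Stainless water bottle €14.79: other taxable items → 7.5% → €1.10925
Spiral notebook €4.34: other taxable items → 7.5% → €0.3255
Used textbook €84.06: books and periodicals → 0% → €0.00
Paperback novel €9.98: books and periodicals → 0% → €0.00
E-reader €218.03: consumer electronics → 7.25% → €15.807175
Canvas tote bag €23.37: other taxable items → 7.5% → €1.75275
Smartwatch €432.42: consumer electronics → 7.25% + 1.5% surcharge = 8.75% → €37.83675
Wireless earbuds €168.92: consumer electronics → 7.25% → €12.2467
Dish soap €4.96: other taxable items → 7.5% → €0.372
Phone case €23.11: other taxable items → 7.5% → €1.73325
Unrounded tax sum = €71.183375 → €71.18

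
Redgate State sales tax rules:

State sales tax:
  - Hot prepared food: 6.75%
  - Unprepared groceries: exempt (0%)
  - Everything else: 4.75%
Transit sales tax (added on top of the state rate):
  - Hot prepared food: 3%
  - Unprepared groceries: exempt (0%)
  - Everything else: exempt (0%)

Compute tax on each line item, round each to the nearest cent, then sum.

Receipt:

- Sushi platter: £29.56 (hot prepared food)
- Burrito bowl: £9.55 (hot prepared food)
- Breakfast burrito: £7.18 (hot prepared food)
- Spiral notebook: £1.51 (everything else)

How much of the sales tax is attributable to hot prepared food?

£4.51

Sushi platter £29.56: hot prepared food → 6.75% + 3% transit = 9.75% → £2.88
Burrito bowl £9.55: hot prepared food → 6.75% + 3% transit = 9.75% → £0.93
Breakfast burrito £7.18: hot prepared food → 6.75% + 3% transit = 9.75% → £0.70
Tax on hot prepared food = £2.88 + £0.93 + £0.70 = £4.51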